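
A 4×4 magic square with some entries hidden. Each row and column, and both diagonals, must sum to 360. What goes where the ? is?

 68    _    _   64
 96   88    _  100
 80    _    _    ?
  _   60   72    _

Using row 2: 96 + 88 + 100 + ? → (2,3) = 360 − 284 = 76.
Column 1 must total 360; the given cells sum to 244, so (4,1) = 116.
Anti-diagonal must total 360; the given cells sum to 256, so (3,2) = 104.
Row 4 must total 360; the given cells sum to 248, so (4,4) = 112.
The remaining cell in column 2 is (1,2) = 360 − 252 = 108.
From column 4, 360 − (64 + 100 + 112) gives (3,4) = 84.

84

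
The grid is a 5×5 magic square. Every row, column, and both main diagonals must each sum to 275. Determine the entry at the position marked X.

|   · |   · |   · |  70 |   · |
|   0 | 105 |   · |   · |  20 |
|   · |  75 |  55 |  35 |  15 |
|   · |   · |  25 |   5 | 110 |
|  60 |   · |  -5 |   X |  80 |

Row 3 needs 275; the known cells sum to 180, so (3,1) = 95.
The remaining cell in column 5 is (1,5) = 275 − 225 = 50.
From main diagonal, 275 − (105 + 55 + 5 + 80) gives (1,1) = 30.
Using column 1: 30 + 0 + 95 + 60 + ? → (4,1) = 275 − 185 = 90.
Row 4 must total 275; the given cells sum to 230, so (4,2) = 45.
From anti-diagonal, 275 − (50 + 55 + 45 + 60) gives (2,4) = 65.
The remaining cell in row 2 is (2,3) = 275 − 190 = 85.
Using column 3: 85 + 55 + 25 + (-5) + ? → (1,3) = 275 − 160 = 115.
From column 4, 275 − (70 + 65 + 35 + 5) gives (5,4) = 100.

100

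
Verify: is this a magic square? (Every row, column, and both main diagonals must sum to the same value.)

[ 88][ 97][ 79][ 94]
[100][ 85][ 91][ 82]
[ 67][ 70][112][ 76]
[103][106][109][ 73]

Row 1: 88 + 97 + 79 + 94 = 358.
Row 2: 100 + 85 + 91 + 82 = 358.
Row 3: 67 + 70 + 112 + 76 = 325.
Row 4: 103 + 106 + 109 + 73 = 391.
Column 1: 88 + 100 + 67 + 103 = 358.
Column 2: 97 + 85 + 70 + 106 = 358.
Column 3: 79 + 91 + 112 + 109 = 391.
Column 4: 94 + 82 + 76 + 73 = 325.
Main diagonal: 88 + 85 + 112 + 73 = 358.
Anti-diagonal: 94 + 91 + 70 + 103 = 358.

No — column 4 sums to 325 but row 1 sums to 358.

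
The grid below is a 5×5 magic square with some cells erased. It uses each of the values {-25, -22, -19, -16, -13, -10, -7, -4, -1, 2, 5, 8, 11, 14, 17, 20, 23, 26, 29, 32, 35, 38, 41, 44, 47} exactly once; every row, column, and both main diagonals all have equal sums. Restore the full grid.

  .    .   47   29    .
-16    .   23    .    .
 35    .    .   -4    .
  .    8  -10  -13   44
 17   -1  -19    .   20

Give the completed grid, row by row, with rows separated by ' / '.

The 25 entries sum to 275, so each line sums to 275/5 = 55.
From row 4, 55 − (8 + (-10) + (-13) + 44) gives (4,1) = 26.
Using row 5: 17 + (-1) + (-19) + 20 + ? → (5,4) = 55 − 17 = 38.
Column 1: -16 + 35 + 26 + 17 + ? = 55, so (1,1) = -7.
Column 3: 47 + 23 + (-10) + (-19) + ? = 55, so (3,3) = 14.
The remaining cell in column 4 is (2,4) = 55 − 50 = 5.
From main diagonal, 55 − (-7 + 14 + (-13) + 20) gives (2,2) = 41.
From anti-diagonal, 55 − (5 + 14 + 8 + 17) gives (1,5) = 11.
Row 1 must total 55; the given cells sum to 80, so (1,2) = -25.
Using row 2: -16 + 41 + 23 + 5 + ? → (2,5) = 55 − 53 = 2.
Column 2 needs 55; the known cells sum to 23, so (3,2) = 32.
Using column 5: 11 + 2 + 44 + 20 + ? → (3,5) = 55 − 77 = -22.

-7 -25 47 29 11 / -16 41 23 5 2 / 35 32 14 -4 -22 / 26 8 -10 -13 44 / 17 -1 -19 38 20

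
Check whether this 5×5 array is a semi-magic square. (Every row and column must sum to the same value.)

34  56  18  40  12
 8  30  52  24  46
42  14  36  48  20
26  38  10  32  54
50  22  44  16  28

Yes

Row 1: 34 + 56 + 18 + 40 + 12 = 160.
Row 2: 8 + 30 + 52 + 24 + 46 = 160.
Row 3: 42 + 14 + 36 + 48 + 20 = 160.
Row 4: 26 + 38 + 10 + 32 + 54 = 160.
Row 5: 50 + 22 + 44 + 16 + 28 = 160.
Column 1: 34 + 8 + 42 + 26 + 50 = 160.
Column 2: 56 + 30 + 14 + 38 + 22 = 160.
Column 3: 18 + 52 + 36 + 10 + 44 = 160.
Column 4: 40 + 24 + 48 + 32 + 16 = 160.
Column 5: 12 + 46 + 20 + 54 + 28 = 160.
All lines sum to 160.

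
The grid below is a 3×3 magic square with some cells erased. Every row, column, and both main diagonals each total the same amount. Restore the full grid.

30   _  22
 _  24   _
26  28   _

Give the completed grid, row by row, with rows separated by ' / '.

Anti-diagonal is already complete: 22 + 24 + 26 = 72, so that is the magic constant.
Row 1 needs 72; the known cells sum to 52, so (1,2) = 20.
Row 3: 26 + 28 + ? = 72, so (3,3) = 18.
Column 1: 30 + 26 + ? = 72, so (2,1) = 16.
From column 3, 72 − (22 + 18) gives (2,3) = 32.

30 20 22 / 16 24 32 / 26 28 18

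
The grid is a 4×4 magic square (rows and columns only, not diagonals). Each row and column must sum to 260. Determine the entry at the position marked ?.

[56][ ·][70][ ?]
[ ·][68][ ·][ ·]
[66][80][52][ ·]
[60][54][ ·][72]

76

Row 3 needs 260; the known cells sum to 198, so (3,4) = 62.
Row 4 needs 260; the known cells sum to 186, so (4,3) = 74.
Column 1 must total 260; the given cells sum to 182, so (2,1) = 78.
Column 2 must total 260; the given cells sum to 202, so (1,2) = 58.
Column 3 must total 260; the given cells sum to 196, so (2,3) = 64.
The remaining cell in row 1 is (1,4) = 260 − 184 = 76.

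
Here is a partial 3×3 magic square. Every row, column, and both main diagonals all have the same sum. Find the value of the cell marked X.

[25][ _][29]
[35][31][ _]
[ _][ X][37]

Main diagonal is complete and sums to 93; that is the magic constant.
The remaining cell in row 1 is (1,2) = 93 − 54 = 39.
Row 2 must total 93; the given cells sum to 66, so (2,3) = 27.
Column 1 needs 93; the known cells sum to 60, so (3,1) = 33.
The remaining cell in column 2 is (3,2) = 93 − 70 = 23.

23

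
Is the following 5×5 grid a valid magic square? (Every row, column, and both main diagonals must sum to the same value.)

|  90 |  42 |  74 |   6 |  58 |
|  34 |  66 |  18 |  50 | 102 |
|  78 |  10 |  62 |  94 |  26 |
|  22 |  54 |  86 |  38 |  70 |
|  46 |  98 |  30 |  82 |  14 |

Yes

Row 1: 90 + 42 + 74 + 6 + 58 = 270.
Row 2: 34 + 66 + 18 + 50 + 102 = 270.
Row 3: 78 + 10 + 62 + 94 + 26 = 270.
Row 4: 22 + 54 + 86 + 38 + 70 = 270.
Row 5: 46 + 98 + 30 + 82 + 14 = 270.
Column 1: 90 + 34 + 78 + 22 + 46 = 270.
Column 2: 42 + 66 + 10 + 54 + 98 = 270.
Column 3: 74 + 18 + 62 + 86 + 30 = 270.
Column 4: 6 + 50 + 94 + 38 + 82 = 270.
Column 5: 58 + 102 + 26 + 70 + 14 = 270.
Main diagonal: 90 + 66 + 62 + 38 + 14 = 270.
Anti-diagonal: 58 + 50 + 62 + 54 + 46 = 270.
All lines sum to 270.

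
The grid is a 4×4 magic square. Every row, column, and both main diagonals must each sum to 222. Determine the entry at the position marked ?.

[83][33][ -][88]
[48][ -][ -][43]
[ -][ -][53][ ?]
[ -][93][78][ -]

63

Row 1 must total 222; the given cells sum to 204, so (1,3) = 18.
Column 3 needs 222; the known cells sum to 149, so (2,3) = 73.
From row 2, 222 − (48 + 73 + 43) gives (2,2) = 58.
From column 2, 222 − (33 + 58 + 93) gives (3,2) = 38.
Main diagonal must total 222; the given cells sum to 194, so (4,4) = 28.
From anti-diagonal, 222 − (88 + 73 + 38) gives (4,1) = 23.
Column 1: 83 + 48 + 23 + ? = 222, so (3,1) = 68.
The remaining cell in column 4 is (3,4) = 222 − 159 = 63.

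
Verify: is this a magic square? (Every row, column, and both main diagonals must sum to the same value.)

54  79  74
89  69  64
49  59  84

No — main diagonal sums to 207 but column 1 sums to 192.

Row 1: 54 + 79 + 74 = 207.
Row 2: 89 + 69 + 64 = 222.
Row 3: 49 + 59 + 84 = 192.
Column 1: 54 + 89 + 49 = 192.
Column 2: 79 + 69 + 59 = 207.
Column 3: 74 + 64 + 84 = 222.
Main diagonal: 54 + 69 + 84 = 207.
Anti-diagonal: 74 + 69 + 49 = 192.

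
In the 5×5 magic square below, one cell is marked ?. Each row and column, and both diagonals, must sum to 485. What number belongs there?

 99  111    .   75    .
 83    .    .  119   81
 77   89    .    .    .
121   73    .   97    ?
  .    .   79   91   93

Column 1 needs 485; the known cells sum to 380, so (5,1) = 105.
Using column 4: 75 + 119 + 97 + 91 + ? → (3,4) = 485 − 382 = 103.
The remaining cell in row 5 is (5,2) = 485 − 368 = 117.
Using column 2: 111 + 89 + 73 + 117 + ? → (2,2) = 485 − 390 = 95.
Main diagonal must total 485; the given cells sum to 384, so (3,3) = 101.
Anti-diagonal: 119 + 101 + 73 + 105 + ? = 485, so (1,5) = 87.
From row 1, 485 − (99 + 111 + 75 + 87) gives (1,3) = 113.
Row 2: 83 + 95 + 119 + 81 + ? = 485, so (2,3) = 107.
The remaining cell in row 3 is (3,5) = 485 − 370 = 115.
Using column 3: 113 + 107 + 101 + 79 + ? → (4,3) = 485 − 400 = 85.
From column 5, 485 − (87 + 81 + 115 + 93) gives (4,5) = 109.

109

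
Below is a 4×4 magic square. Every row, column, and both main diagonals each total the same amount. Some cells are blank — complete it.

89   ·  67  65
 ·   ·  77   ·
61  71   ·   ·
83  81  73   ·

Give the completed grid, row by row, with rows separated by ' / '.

Anti-diagonal is already complete: 65 + 77 + 71 + 83 = 296, so that is the magic constant.
Row 1: 89 + 67 + 65 + ? = 296, so (1,2) = 75.
The remaining cell in row 4 is (4,4) = 296 − 237 = 59.
Column 1: 89 + 61 + 83 + ? = 296, so (2,1) = 63.
The remaining cell in column 2 is (2,2) = 296 − 227 = 69.
From column 3, 296 − (67 + 77 + 73) gives (3,3) = 79.
Using row 2: 63 + 69 + 77 + ? → (2,4) = 296 − 209 = 87.
From row 3, 296 − (61 + 71 + 79) gives (3,4) = 85.

89 75 67 65 / 63 69 77 87 / 61 71 79 85 / 83 81 73 59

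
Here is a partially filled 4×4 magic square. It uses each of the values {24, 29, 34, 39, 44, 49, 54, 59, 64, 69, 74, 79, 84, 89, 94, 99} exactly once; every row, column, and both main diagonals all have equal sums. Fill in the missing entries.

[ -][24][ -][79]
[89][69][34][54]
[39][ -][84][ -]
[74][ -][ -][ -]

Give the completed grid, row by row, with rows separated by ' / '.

44 24 99 79 / 89 69 34 54 / 39 59 84 64 / 74 94 29 49

The 16 entries sum to 984, so each line sums to 984/4 = 246.
Column 1: 89 + 39 + 74 + ? = 246, so (1,1) = 44.
Main diagonal must total 246; the given cells sum to 197, so (4,4) = 49.
Using anti-diagonal: 79 + 34 + 74 + ? → (3,2) = 246 − 187 = 59.
Using row 1: 44 + 24 + 79 + ? → (1,3) = 246 − 147 = 99.
Row 3 needs 246; the known cells sum to 182, so (3,4) = 64.
Column 2: 24 + 69 + 59 + ? = 246, so (4,2) = 94.
Column 3 needs 246; the known cells sum to 217, so (4,3) = 29.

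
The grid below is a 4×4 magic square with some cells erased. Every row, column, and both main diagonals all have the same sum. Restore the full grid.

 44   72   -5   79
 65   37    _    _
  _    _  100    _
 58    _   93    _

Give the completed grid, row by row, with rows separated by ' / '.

44 72 -5 79 / 65 37 2 86 / 23 51 100 16 / 58 30 93 9

Row 1 is already complete: 44 + 72 + -5 + 79 = 190, so that is the magic constant.
The remaining cell in column 1 is (3,1) = 190 − 167 = 23.
Using column 3: -5 + 100 + 93 + ? → (2,3) = 190 − 188 = 2.
Main diagonal must total 190; the given cells sum to 181, so (4,4) = 9.
Anti-diagonal: 79 + 2 + 58 + ? = 190, so (3,2) = 51.
Row 2 must total 190; the given cells sum to 104, so (2,4) = 86.
Row 3: 23 + 51 + 100 + ? = 190, so (3,4) = 16.
Row 4 needs 190; the known cells sum to 160, so (4,2) = 30.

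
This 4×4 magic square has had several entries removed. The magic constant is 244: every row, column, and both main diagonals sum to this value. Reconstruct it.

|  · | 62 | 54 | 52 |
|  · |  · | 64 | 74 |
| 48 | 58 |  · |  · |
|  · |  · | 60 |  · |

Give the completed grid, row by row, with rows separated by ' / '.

The remaining cell in row 1 is (1,1) = 244 − 168 = 76.
Column 3: 54 + 64 + 60 + ? = 244, so (3,3) = 66.
Anti-diagonal needs 244; the known cells sum to 174, so (4,1) = 70.
Row 3: 48 + 58 + 66 + ? = 244, so (3,4) = 72.
Column 1 must total 244; the given cells sum to 194, so (2,1) = 50.
Column 4 needs 244; the known cells sum to 198, so (4,4) = 46.
From main diagonal, 244 − (76 + 66 + 46) gives (2,2) = 56.
Row 4 needs 244; the known cells sum to 176, so (4,2) = 68.

76 62 54 52 / 50 56 64 74 / 48 58 66 72 / 70 68 60 46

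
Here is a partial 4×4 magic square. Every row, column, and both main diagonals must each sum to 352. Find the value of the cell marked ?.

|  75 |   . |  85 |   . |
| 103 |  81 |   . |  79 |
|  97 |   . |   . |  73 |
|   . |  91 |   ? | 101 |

Row 2 needs 352; the known cells sum to 263, so (2,3) = 89.
The remaining cell in column 1 is (4,1) = 352 − 275 = 77.
The remaining cell in column 4 is (1,4) = 352 − 253 = 99.
Main diagonal must total 352; the given cells sum to 257, so (3,3) = 95.
Anti-diagonal must total 352; the given cells sum to 265, so (3,2) = 87.
Row 1: 75 + 85 + 99 + ? = 352, so (1,2) = 93.
Row 4: 77 + 91 + 101 + ? = 352, so (4,3) = 83.

83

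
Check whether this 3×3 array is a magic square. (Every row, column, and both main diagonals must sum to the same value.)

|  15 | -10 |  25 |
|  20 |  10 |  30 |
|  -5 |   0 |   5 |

No — column 3 sums to 60 but anti-diagonal sums to 30.

Row 1: 15 + (-10) + 25 = 30.
Row 2: 20 + 10 + 30 = 60.
Row 3: -5 + 0 + 5 = 0.
Column 1: 15 + 20 + (-5) = 30.
Column 2: -10 + 10 + 0 = 0.
Column 3: 25 + 30 + 5 = 60.
Main diagonal: 15 + 10 + 5 = 30.
Anti-diagonal: 25 + 10 + (-5) = 30.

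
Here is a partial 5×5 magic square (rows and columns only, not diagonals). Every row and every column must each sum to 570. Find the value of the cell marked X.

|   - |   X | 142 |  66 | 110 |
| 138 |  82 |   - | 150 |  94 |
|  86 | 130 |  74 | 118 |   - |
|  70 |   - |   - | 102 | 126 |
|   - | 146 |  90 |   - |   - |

98

The remaining cell in row 2 is (2,3) = 570 − 464 = 106.
Row 3 must total 570; the given cells sum to 408, so (3,5) = 162.
Column 3: 142 + 106 + 74 + 90 + ? = 570, so (4,3) = 158.
The remaining cell in column 4 is (5,4) = 570 − 436 = 134.
Using column 5: 110 + 94 + 162 + 126 + ? → (5,5) = 570 − 492 = 78.
The remaining cell in row 4 is (4,2) = 570 − 456 = 114.
Row 5: 146 + 90 + 134 + 78 + ? = 570, so (5,1) = 122.
Column 1: 138 + 86 + 70 + 122 + ? = 570, so (1,1) = 154.
Column 2 must total 570; the given cells sum to 472, so (1,2) = 98.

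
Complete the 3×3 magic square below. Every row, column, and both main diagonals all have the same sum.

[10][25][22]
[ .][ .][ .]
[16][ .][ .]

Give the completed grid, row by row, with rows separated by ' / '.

10 25 22 / 31 19 7 / 16 13 28

Row 1 is already complete: 10 + 25 + 22 = 57, so that is the magic constant.
Column 1: 10 + 16 + ? = 57, so (2,1) = 31.
Anti-diagonal must total 57; the given cells sum to 38, so (2,2) = 19.
Row 2 must total 57; the given cells sum to 50, so (2,3) = 7.
Column 2: 25 + 19 + ? = 57, so (3,2) = 13.
From column 3, 57 − (22 + 7) gives (3,3) = 28.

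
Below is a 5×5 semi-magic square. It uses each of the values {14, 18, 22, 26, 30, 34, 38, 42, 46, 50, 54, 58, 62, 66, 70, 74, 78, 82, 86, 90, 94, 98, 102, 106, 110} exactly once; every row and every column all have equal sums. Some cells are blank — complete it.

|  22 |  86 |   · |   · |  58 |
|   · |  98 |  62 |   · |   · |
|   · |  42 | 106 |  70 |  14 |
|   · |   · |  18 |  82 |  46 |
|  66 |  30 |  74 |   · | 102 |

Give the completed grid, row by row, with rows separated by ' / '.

The 25 entries sum to 1550, so each line sums to 1550/5 = 310.
Using row 3: 42 + 106 + 70 + 14 + ? → (3,1) = 310 − 232 = 78.
Row 5 needs 310; the known cells sum to 272, so (5,4) = 38.
Column 2 must total 310; the given cells sum to 256, so (4,2) = 54.
The remaining cell in column 3 is (1,3) = 310 − 260 = 50.
Column 5: 58 + 14 + 46 + 102 + ? = 310, so (2,5) = 90.
Using row 1: 22 + 86 + 50 + 58 + ? → (1,4) = 310 − 216 = 94.
Row 4 must total 310; the given cells sum to 200, so (4,1) = 110.
Column 1 needs 310; the known cells sum to 276, so (2,1) = 34.
Column 4 needs 310; the known cells sum to 284, so (2,4) = 26.

22 86 50 94 58 / 34 98 62 26 90 / 78 42 106 70 14 / 110 54 18 82 46 / 66 30 74 38 102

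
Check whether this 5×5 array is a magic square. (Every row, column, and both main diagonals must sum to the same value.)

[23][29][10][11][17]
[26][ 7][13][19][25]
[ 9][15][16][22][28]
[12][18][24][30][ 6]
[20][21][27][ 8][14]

Yes

Row 1: 23 + 29 + 10 + 11 + 17 = 90.
Row 2: 26 + 7 + 13 + 19 + 25 = 90.
Row 3: 9 + 15 + 16 + 22 + 28 = 90.
Row 4: 12 + 18 + 24 + 30 + 6 = 90.
Row 5: 20 + 21 + 27 + 8 + 14 = 90.
Column 1: 23 + 26 + 9 + 12 + 20 = 90.
Column 2: 29 + 7 + 15 + 18 + 21 = 90.
Column 3: 10 + 13 + 16 + 24 + 27 = 90.
Column 4: 11 + 19 + 22 + 30 + 8 = 90.
Column 5: 17 + 25 + 28 + 6 + 14 = 90.
Main diagonal: 23 + 7 + 16 + 30 + 14 = 90.
Anti-diagonal: 17 + 19 + 16 + 18 + 20 = 90.
All lines sum to 90.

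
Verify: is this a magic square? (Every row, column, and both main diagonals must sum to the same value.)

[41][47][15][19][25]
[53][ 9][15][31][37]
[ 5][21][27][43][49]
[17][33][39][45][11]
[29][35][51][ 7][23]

Row 1: 41 + 47 + 15 + 19 + 25 = 147.
Row 2: 53 + 9 + 15 + 31 + 37 = 145.
Row 3: 5 + 21 + 27 + 43 + 49 = 145.
Row 4: 17 + 33 + 39 + 45 + 11 = 145.
Row 5: 29 + 35 + 51 + 7 + 23 = 145.
Column 1: 41 + 53 + 5 + 17 + 29 = 145.
Column 2: 47 + 9 + 21 + 33 + 35 = 145.
Column 3: 15 + 15 + 27 + 39 + 51 = 147.
Column 4: 19 + 31 + 43 + 45 + 7 = 145.
Column 5: 25 + 37 + 49 + 11 + 23 = 145.
Main diagonal: 41 + 9 + 27 + 45 + 23 = 145.
Anti-diagonal: 25 + 31 + 27 + 33 + 29 = 145.

No — row 3 sums to 145 but column 3 sums to 147.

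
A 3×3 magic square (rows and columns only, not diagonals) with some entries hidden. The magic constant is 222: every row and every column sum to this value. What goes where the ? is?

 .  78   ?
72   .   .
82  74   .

The remaining cell in row 3 is (3,3) = 222 − 156 = 66.
Column 1 must total 222; the given cells sum to 154, so (1,1) = 68.
From column 2, 222 − (78 + 74) gives (2,2) = 70.
Row 1 needs 222; the known cells sum to 146, so (1,3) = 76.

76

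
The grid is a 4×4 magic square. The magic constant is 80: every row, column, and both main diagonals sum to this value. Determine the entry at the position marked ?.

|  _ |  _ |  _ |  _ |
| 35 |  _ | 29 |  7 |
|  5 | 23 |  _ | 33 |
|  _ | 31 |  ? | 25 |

Row 2: 35 + 29 + 7 + ? = 80, so (2,2) = 9.
Row 3: 5 + 23 + 33 + ? = 80, so (3,3) = 19.
The remaining cell in column 2 is (1,2) = 80 − 63 = 17.
The remaining cell in column 4 is (1,4) = 80 − 65 = 15.
Using main diagonal: 9 + 19 + 25 + ? → (1,1) = 80 − 53 = 27.
The remaining cell in anti-diagonal is (4,1) = 80 − 67 = 13.
From row 1, 80 − (27 + 17 + 15) gives (1,3) = 21.
From row 4, 80 − (13 + 31 + 25) gives (4,3) = 11.

11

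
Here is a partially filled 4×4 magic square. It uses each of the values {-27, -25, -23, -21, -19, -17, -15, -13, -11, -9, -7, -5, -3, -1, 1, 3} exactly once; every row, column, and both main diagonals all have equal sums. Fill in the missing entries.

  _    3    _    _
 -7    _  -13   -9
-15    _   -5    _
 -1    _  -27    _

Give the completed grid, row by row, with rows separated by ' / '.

-25 3 -3 -23 / -7 -19 -13 -9 / -15 -11 -5 -17 / -1 -21 -27 1

The 16 entries sum to -192, so each line sums to -192/4 = -48.
Using row 2: -7 + (-13) + (-9) + ? → (2,2) = -48 − (-29) = -19.
Column 1 needs -48; the known cells sum to -23, so (1,1) = -25.
Column 3 needs -48; the known cells sum to -45, so (1,3) = -3.
The remaining cell in main diagonal is (4,4) = -48 − (-49) = 1.
Using row 1: -25 + 3 + (-3) + ? → (1,4) = -48 − (-25) = -23.
Row 4 must total -48; the given cells sum to -27, so (4,2) = -21.
Using column 2: 3 + (-19) + (-21) + ? → (3,2) = -48 − (-37) = -11.
From column 4, -48 − (-23 + (-9) + 1) gives (3,4) = -17.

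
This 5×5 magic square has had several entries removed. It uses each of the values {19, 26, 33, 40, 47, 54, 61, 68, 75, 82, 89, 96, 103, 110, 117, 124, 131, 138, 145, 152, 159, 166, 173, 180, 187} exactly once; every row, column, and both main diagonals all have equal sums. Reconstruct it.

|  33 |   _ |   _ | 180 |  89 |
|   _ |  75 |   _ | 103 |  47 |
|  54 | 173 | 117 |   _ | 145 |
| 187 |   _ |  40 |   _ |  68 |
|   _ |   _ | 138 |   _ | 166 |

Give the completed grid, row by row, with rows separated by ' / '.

33 152 61 180 89 / 131 75 159 103 47 / 54 173 117 26 145 / 187 96 40 124 68 / 110 19 138 82 166

The 25 entries sum to 2575, so each line sums to 2575/5 = 515.
From row 3, 515 − (54 + 173 + 117 + 145) gives (3,4) = 26.
Main diagonal needs 515; the known cells sum to 391, so (4,4) = 124.
From row 4, 515 − (187 + 40 + 124 + 68) gives (4,2) = 96.
The remaining cell in column 4 is (5,4) = 515 − 433 = 82.
Anti-diagonal: 89 + 103 + 117 + 96 + ? = 515, so (5,1) = 110.
Using row 5: 110 + 138 + 82 + 166 + ? → (5,2) = 515 − 496 = 19.
Column 1 must total 515; the given cells sum to 384, so (2,1) = 131.
The remaining cell in column 2 is (1,2) = 515 − 363 = 152.
Row 1 needs 515; the known cells sum to 454, so (1,3) = 61.
Row 2: 131 + 75 + 103 + 47 + ? = 515, so (2,3) = 159.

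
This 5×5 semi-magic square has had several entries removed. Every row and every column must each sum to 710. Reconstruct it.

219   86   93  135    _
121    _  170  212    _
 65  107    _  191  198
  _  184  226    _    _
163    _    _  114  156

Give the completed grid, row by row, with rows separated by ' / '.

219 86 93 135 177 / 121 128 170 212 79 / 65 107 149 191 198 / 142 184 226 58 100 / 163 205 72 114 156

Using row 1: 219 + 86 + 93 + 135 + ? → (1,5) = 710 − 533 = 177.
Row 3 must total 710; the given cells sum to 561, so (3,3) = 149.
The remaining cell in column 1 is (4,1) = 710 − 568 = 142.
The remaining cell in column 3 is (5,3) = 710 − 638 = 72.
Column 4: 135 + 212 + 191 + 114 + ? = 710, so (4,4) = 58.
Row 4: 142 + 184 + 226 + 58 + ? = 710, so (4,5) = 100.
Row 5 needs 710; the known cells sum to 505, so (5,2) = 205.
Column 2 needs 710; the known cells sum to 582, so (2,2) = 128.
The remaining cell in column 5 is (2,5) = 710 − 631 = 79.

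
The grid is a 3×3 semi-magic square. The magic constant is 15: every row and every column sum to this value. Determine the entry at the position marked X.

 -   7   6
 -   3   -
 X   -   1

Row 1 must total 15; the given cells sum to 13, so (1,1) = 2.
Column 2 must total 15; the given cells sum to 10, so (3,2) = 5.
The remaining cell in column 3 is (2,3) = 15 − 7 = 8.
Row 2: 3 + 8 + ? = 15, so (2,1) = 4.
Row 3 must total 15; the given cells sum to 6, so (3,1) = 9.

9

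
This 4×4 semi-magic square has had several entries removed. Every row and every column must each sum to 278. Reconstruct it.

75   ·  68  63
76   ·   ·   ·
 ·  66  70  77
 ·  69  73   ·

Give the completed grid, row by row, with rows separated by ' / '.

75 72 68 63 / 76 71 67 64 / 65 66 70 77 / 62 69 73 74

Row 1 needs 278; the known cells sum to 206, so (1,2) = 72.
Using row 3: 66 + 70 + 77 + ? → (3,1) = 278 − 213 = 65.
The remaining cell in column 1 is (4,1) = 278 − 216 = 62.
Column 2: 72 + 66 + 69 + ? = 278, so (2,2) = 71.
The remaining cell in column 3 is (2,3) = 278 − 211 = 67.
Row 2 must total 278; the given cells sum to 214, so (2,4) = 64.
The remaining cell in row 4 is (4,4) = 278 − 204 = 74.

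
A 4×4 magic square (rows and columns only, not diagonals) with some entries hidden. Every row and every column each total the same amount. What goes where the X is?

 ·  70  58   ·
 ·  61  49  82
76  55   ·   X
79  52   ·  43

40

Column 2 is complete and sums to 238; that is the magic constant.
From row 2, 238 − (61 + 49 + 82) gives (2,1) = 46.
Row 4 must total 238; the given cells sum to 174, so (4,3) = 64.
The remaining cell in column 1 is (1,1) = 238 − 201 = 37.
Column 3 needs 238; the known cells sum to 171, so (3,3) = 67.
Row 1 must total 238; the given cells sum to 165, so (1,4) = 73.
Row 3 must total 238; the given cells sum to 198, so (3,4) = 40.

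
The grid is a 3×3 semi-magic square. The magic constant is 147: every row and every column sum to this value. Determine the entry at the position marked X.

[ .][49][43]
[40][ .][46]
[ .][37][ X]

58

Row 1 needs 147; the known cells sum to 92, so (1,1) = 55.
The remaining cell in row 2 is (2,2) = 147 − 86 = 61.
Using column 1: 55 + 40 + ? → (3,1) = 147 − 95 = 52.
Column 3: 43 + 46 + ? = 147, so (3,3) = 58.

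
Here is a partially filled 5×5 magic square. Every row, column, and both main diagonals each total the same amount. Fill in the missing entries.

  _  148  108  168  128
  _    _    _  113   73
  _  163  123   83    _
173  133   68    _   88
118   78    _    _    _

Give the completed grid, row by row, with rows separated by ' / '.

Anti-diagonal is already complete: 128 + 113 + 123 + 133 + 118 = 615, so that is the magic constant.
Using row 1: 148 + 108 + 168 + 128 + ? → (1,1) = 615 − 552 = 63.
Row 4: 173 + 133 + 68 + 88 + ? = 615, so (4,4) = 153.
The remaining cell in column 2 is (2,2) = 615 − 522 = 93.
From column 4, 615 − (168 + 113 + 83 + 153) gives (5,4) = 98.
Using main diagonal: 63 + 93 + 123 + 153 + ? → (5,5) = 615 − 432 = 183.
Using row 5: 118 + 78 + 98 + 183 + ? → (5,3) = 615 − 477 = 138.
Using column 3: 108 + 123 + 68 + 138 + ? → (2,3) = 615 − 437 = 178.
Using column 5: 128 + 73 + 88 + 183 + ? → (3,5) = 615 − 472 = 143.
Using row 2: 93 + 178 + 113 + 73 + ? → (2,1) = 615 − 457 = 158.
The remaining cell in row 3 is (3,1) = 615 − 512 = 103.

63 148 108 168 128 / 158 93 178 113 73 / 103 163 123 83 143 / 173 133 68 153 88 / 118 78 138 98 183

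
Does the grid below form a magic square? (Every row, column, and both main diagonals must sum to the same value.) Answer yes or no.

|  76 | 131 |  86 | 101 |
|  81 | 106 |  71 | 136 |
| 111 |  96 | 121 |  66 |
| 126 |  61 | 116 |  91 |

Yes

Row 1: 76 + 131 + 86 + 101 = 394.
Row 2: 81 + 106 + 71 + 136 = 394.
Row 3: 111 + 96 + 121 + 66 = 394.
Row 4: 126 + 61 + 116 + 91 = 394.
Column 1: 76 + 81 + 111 + 126 = 394.
Column 2: 131 + 106 + 96 + 61 = 394.
Column 3: 86 + 71 + 121 + 116 = 394.
Column 4: 101 + 136 + 66 + 91 = 394.
Main diagonal: 76 + 106 + 121 + 91 = 394.
Anti-diagonal: 101 + 71 + 96 + 126 = 394.
All lines sum to 394.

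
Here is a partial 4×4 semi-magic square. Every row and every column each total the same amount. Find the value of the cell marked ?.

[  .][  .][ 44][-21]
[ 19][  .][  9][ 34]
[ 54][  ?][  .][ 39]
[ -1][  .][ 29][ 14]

-11

Column 4 is complete and sums to 66; that is the magic constant.
Using row 2: 19 + 9 + 34 + ? → (2,2) = 66 − 62 = 4.
Row 4: -1 + 29 + 14 + ? = 66, so (4,2) = 24.
From column 1, 66 − (19 + 54 + (-1)) gives (1,1) = -6.
From column 3, 66 − (44 + 9 + 29) gives (3,3) = -16.
Using row 1: -6 + 44 + (-21) + ? → (1,2) = 66 − 17 = 49.
Row 3 must total 66; the given cells sum to 77, so (3,2) = -11.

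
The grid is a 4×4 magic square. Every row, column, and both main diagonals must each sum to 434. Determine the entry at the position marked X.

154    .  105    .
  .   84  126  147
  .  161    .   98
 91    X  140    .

Row 2 needs 434; the known cells sum to 357, so (2,1) = 77.
Using column 1: 154 + 77 + 91 + ? → (3,1) = 434 − 322 = 112.
Column 3 must total 434; the given cells sum to 371, so (3,3) = 63.
Main diagonal: 154 + 84 + 63 + ? = 434, so (4,4) = 133.
Using anti-diagonal: 126 + 161 + 91 + ? → (1,4) = 434 − 378 = 56.
From row 1, 434 − (154 + 105 + 56) gives (1,2) = 119.
Row 4 must total 434; the given cells sum to 364, so (4,2) = 70.

70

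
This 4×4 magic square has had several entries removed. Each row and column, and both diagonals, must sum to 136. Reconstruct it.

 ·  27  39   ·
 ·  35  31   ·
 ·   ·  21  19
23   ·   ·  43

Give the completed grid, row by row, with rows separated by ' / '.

Column 3 must total 136; the given cells sum to 91, so (4,3) = 45.
Main diagonal: 35 + 21 + 43 + ? = 136, so (1,1) = 37.
Row 1 must total 136; the given cells sum to 103, so (1,4) = 33.
From row 4, 136 − (23 + 45 + 43) gives (4,2) = 25.
Column 2 needs 136; the known cells sum to 87, so (3,2) = 49.
The remaining cell in column 4 is (2,4) = 136 − 95 = 41.
The remaining cell in row 2 is (2,1) = 136 − 107 = 29.
The remaining cell in row 3 is (3,1) = 136 − 89 = 47.

37 27 39 33 / 29 35 31 41 / 47 49 21 19 / 23 25 45 43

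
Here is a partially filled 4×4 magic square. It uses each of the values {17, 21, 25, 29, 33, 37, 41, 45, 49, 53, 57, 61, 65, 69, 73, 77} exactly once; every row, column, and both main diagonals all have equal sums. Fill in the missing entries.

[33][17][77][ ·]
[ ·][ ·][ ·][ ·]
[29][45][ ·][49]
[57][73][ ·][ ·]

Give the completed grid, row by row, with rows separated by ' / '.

33 17 77 61 / 69 53 25 41 / 29 45 65 49 / 57 73 21 37

The 16 entries sum to 752, so each line sums to 752/4 = 188.
Using row 1: 33 + 17 + 77 + ? → (1,4) = 188 − 127 = 61.
Row 3: 29 + 45 + 49 + ? = 188, so (3,3) = 65.
From column 1, 188 − (33 + 29 + 57) gives (2,1) = 69.
Using column 2: 17 + 45 + 73 + ? → (2,2) = 188 − 135 = 53.
Main diagonal: 33 + 53 + 65 + ? = 188, so (4,4) = 37.
From anti-diagonal, 188 − (61 + 45 + 57) gives (2,3) = 25.
Row 2 needs 188; the known cells sum to 147, so (2,4) = 41.
The remaining cell in row 4 is (4,3) = 188 − 167 = 21.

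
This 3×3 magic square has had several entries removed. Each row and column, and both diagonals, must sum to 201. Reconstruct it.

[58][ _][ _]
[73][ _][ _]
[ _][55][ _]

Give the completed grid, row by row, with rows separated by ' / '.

Column 1 must total 201; the given cells sum to 131, so (3,1) = 70.
Row 3 must total 201; the given cells sum to 125, so (3,3) = 76.
The remaining cell in main diagonal is (2,2) = 201 − 134 = 67.
Anti-diagonal needs 201; the known cells sum to 137, so (1,3) = 64.
Using row 1: 58 + 64 + ? → (1,2) = 201 − 122 = 79.
Row 2: 73 + 67 + ? = 201, so (2,3) = 61.

58 79 64 / 73 67 61 / 70 55 76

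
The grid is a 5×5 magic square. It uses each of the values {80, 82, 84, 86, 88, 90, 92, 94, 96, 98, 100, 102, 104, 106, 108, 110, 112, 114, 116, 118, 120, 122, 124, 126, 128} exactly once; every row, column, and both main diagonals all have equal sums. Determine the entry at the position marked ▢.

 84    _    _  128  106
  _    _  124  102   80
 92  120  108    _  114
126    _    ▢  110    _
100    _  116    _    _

82

The 25 entries sum to 2600, so each line sums to 2600/5 = 520.
The remaining cell in row 3 is (3,4) = 520 − 434 = 86.
From column 1, 520 − (84 + 92 + 126 + 100) gives (2,1) = 118.
Using column 4: 128 + 102 + 86 + 110 + ? → (5,4) = 520 − 426 = 94.
Anti-diagonal needs 520; the known cells sum to 416, so (4,2) = 104.
The remaining cell in row 2 is (2,2) = 520 − 424 = 96.
From main diagonal, 520 − (84 + 96 + 108 + 110) gives (5,5) = 122.
Using row 5: 100 + 116 + 94 + 122 + ? → (5,2) = 520 − 432 = 88.
Column 2: 96 + 120 + 104 + 88 + ? = 520, so (1,2) = 112.
Using column 5: 106 + 80 + 114 + 122 + ? → (4,5) = 520 − 422 = 98.
Row 1 must total 520; the given cells sum to 430, so (1,3) = 90.
Row 4 must total 520; the given cells sum to 438, so (4,3) = 82.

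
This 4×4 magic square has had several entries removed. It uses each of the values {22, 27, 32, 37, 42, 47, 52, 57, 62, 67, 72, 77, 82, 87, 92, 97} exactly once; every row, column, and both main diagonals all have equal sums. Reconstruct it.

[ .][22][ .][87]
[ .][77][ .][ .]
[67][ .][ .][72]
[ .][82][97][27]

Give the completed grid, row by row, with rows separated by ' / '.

92 22 37 87 / 47 77 62 52 / 67 57 42 72 / 32 82 97 27

The 16 entries sum to 952, so each line sums to 952/4 = 238.
Row 4 must total 238; the given cells sum to 206, so (4,1) = 32.
Column 2 needs 238; the known cells sum to 181, so (3,2) = 57.
Column 4 must total 238; the given cells sum to 186, so (2,4) = 52.
Using anti-diagonal: 87 + 57 + 32 + ? → (2,3) = 238 − 176 = 62.
Row 2: 77 + 62 + 52 + ? = 238, so (2,1) = 47.
Row 3 must total 238; the given cells sum to 196, so (3,3) = 42.
Using column 1: 47 + 67 + 32 + ? → (1,1) = 238 − 146 = 92.
Column 3 needs 238; the known cells sum to 201, so (1,3) = 37.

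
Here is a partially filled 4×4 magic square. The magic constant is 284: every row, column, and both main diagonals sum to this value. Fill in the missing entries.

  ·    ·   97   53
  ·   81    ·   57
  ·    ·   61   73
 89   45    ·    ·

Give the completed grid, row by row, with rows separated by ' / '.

From column 4, 284 − (53 + 57 + 73) gives (4,4) = 101.
Main diagonal needs 284; the known cells sum to 243, so (1,1) = 41.
The remaining cell in row 1 is (1,2) = 284 − 191 = 93.
Row 4 needs 284; the known cells sum to 235, so (4,3) = 49.
From column 2, 284 − (93 + 81 + 45) gives (3,2) = 65.
Column 3 needs 284; the known cells sum to 207, so (2,3) = 77.
Using row 2: 81 + 77 + 57 + ? → (2,1) = 284 − 215 = 69.
Using row 3: 65 + 61 + 73 + ? → (3,1) = 284 − 199 = 85.

41 93 97 53 / 69 81 77 57 / 85 65 61 73 / 89 45 49 101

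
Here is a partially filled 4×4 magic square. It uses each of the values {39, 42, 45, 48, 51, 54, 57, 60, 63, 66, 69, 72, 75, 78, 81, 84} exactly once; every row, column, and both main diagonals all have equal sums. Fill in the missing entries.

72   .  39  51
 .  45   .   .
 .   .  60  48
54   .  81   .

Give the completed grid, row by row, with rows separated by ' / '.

72 84 39 51 / 57 45 66 78 / 63 75 60 48 / 54 42 81 69

The 16 entries sum to 984, so each line sums to 984/4 = 246.
Row 1: 72 + 39 + 51 + ? = 246, so (1,2) = 84.
Using column 3: 39 + 60 + 81 + ? → (2,3) = 246 − 180 = 66.
Main diagonal needs 246; the known cells sum to 177, so (4,4) = 69.
Anti-diagonal needs 246; the known cells sum to 171, so (3,2) = 75.
Row 3: 75 + 60 + 48 + ? = 246, so (3,1) = 63.
Row 4 needs 246; the known cells sum to 204, so (4,2) = 42.
Column 1: 72 + 63 + 54 + ? = 246, so (2,1) = 57.
From column 4, 246 − (51 + 48 + 69) gives (2,4) = 78.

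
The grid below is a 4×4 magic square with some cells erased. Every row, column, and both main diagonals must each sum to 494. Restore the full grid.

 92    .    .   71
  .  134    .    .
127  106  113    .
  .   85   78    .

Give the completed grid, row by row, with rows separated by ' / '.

Row 3 needs 494; the known cells sum to 346, so (3,4) = 148.
Using column 2: 134 + 106 + 85 + ? → (1,2) = 494 − 325 = 169.
Main diagonal needs 494; the known cells sum to 339, so (4,4) = 155.
Row 1 must total 494; the given cells sum to 332, so (1,3) = 162.
Row 4 must total 494; the given cells sum to 318, so (4,1) = 176.
Using column 1: 92 + 127 + 176 + ? → (2,1) = 494 − 395 = 99.
Column 3 needs 494; the known cells sum to 353, so (2,3) = 141.
From column 4, 494 − (71 + 148 + 155) gives (2,4) = 120.

92 169 162 71 / 99 134 141 120 / 127 106 113 148 / 176 85 78 155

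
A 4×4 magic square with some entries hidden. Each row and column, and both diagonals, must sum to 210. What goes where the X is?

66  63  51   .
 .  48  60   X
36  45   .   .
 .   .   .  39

From row 1, 210 − (66 + 63 + 51) gives (1,4) = 30.
Column 2: 63 + 48 + 45 + ? = 210, so (4,2) = 54.
From main diagonal, 210 − (66 + 48 + 39) gives (3,3) = 57.
Using anti-diagonal: 30 + 60 + 45 + ? → (4,1) = 210 − 135 = 75.
Row 3 must total 210; the given cells sum to 138, so (3,4) = 72.
Row 4 must total 210; the given cells sum to 168, so (4,3) = 42.
From column 1, 210 − (66 + 36 + 75) gives (2,1) = 33.
From column 4, 210 − (30 + 72 + 39) gives (2,4) = 69.

69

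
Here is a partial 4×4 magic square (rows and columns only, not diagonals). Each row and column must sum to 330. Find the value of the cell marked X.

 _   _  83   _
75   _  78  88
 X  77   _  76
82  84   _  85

From row 2, 330 − (75 + 78 + 88) gives (2,2) = 89.
Row 4: 82 + 84 + 85 + ? = 330, so (4,3) = 79.
From column 2, 330 − (89 + 77 + 84) gives (1,2) = 80.
Column 3: 83 + 78 + 79 + ? = 330, so (3,3) = 90.
Column 4: 88 + 76 + 85 + ? = 330, so (1,4) = 81.
Row 1 needs 330; the known cells sum to 244, so (1,1) = 86.
Row 3 needs 330; the known cells sum to 243, so (3,1) = 87.

87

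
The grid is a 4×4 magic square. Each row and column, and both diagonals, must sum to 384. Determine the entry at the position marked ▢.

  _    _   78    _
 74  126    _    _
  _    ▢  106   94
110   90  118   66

70

Using column 3: 78 + 106 + 118 + ? → (2,3) = 384 − 302 = 82.
Main diagonal must total 384; the given cells sum to 298, so (1,1) = 86.
Row 2 must total 384; the given cells sum to 282, so (2,4) = 102.
Column 1 must total 384; the given cells sum to 270, so (3,1) = 114.
Column 4 needs 384; the known cells sum to 262, so (1,4) = 122.
Anti-diagonal must total 384; the given cells sum to 314, so (3,2) = 70.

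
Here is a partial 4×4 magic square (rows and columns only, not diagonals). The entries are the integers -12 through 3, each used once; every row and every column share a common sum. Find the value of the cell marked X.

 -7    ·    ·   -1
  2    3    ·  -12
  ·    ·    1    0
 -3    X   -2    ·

The entries are -12 through 3, which sum to -72, so each line sums to -72/4 = -18.
The remaining cell in row 2 is (2,3) = -18 − (-7) = -11.
Column 1: -7 + 2 + (-3) + ? = -18, so (3,1) = -10.
Column 3 must total -18; the given cells sum to -12, so (1,3) = -6.
Using column 4: -1 + (-12) + 0 + ? → (4,4) = -18 − (-13) = -5.
Using row 1: -7 + (-6) + (-1) + ? → (1,2) = -18 − (-14) = -4.
Row 3 must total -18; the given cells sum to -9, so (3,2) = -9.
Using row 4: -3 + (-2) + (-5) + ? → (4,2) = -18 − (-10) = -8.

-8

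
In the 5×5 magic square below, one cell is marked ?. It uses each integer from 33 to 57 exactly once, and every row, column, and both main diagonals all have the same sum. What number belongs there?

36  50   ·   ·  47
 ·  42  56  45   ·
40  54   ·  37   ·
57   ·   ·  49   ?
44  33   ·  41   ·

38

The entries are 33 through 57, which sum to 1125, so each line sums to 1125/5 = 225.
Using column 1: 36 + 40 + 57 + 44 + ? → (2,1) = 225 − 177 = 48.
Column 2 must total 225; the given cells sum to 179, so (4,2) = 46.
Using column 4: 45 + 37 + 49 + 41 + ? → (1,4) = 225 − 172 = 53.
Anti-diagonal needs 225; the known cells sum to 182, so (3,3) = 43.
The remaining cell in row 1 is (1,3) = 225 − 186 = 39.
The remaining cell in row 2 is (2,5) = 225 − 191 = 34.
Using row 3: 40 + 54 + 43 + 37 + ? → (3,5) = 225 − 174 = 51.
Using main diagonal: 36 + 42 + 43 + 49 + ? → (5,5) = 225 − 170 = 55.
From row 5, 225 − (44 + 33 + 41 + 55) gives (5,3) = 52.
Column 3 needs 225; the known cells sum to 190, so (4,3) = 35.
The remaining cell in column 5 is (4,5) = 225 − 187 = 38.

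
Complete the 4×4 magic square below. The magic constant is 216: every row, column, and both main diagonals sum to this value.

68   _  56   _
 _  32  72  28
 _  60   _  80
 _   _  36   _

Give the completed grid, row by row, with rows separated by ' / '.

68 48 56 44 / 84 32 72 28 / 24 60 52 80 / 40 76 36 64

Row 2 must total 216; the given cells sum to 132, so (2,1) = 84.
Column 3 needs 216; the known cells sum to 164, so (3,3) = 52.
The remaining cell in main diagonal is (4,4) = 216 − 152 = 64.
The remaining cell in row 3 is (3,1) = 216 − 192 = 24.
Column 1 must total 216; the given cells sum to 176, so (4,1) = 40.
Column 4: 28 + 80 + 64 + ? = 216, so (1,4) = 44.
The remaining cell in row 1 is (1,2) = 216 − 168 = 48.
From row 4, 216 − (40 + 36 + 64) gives (4,2) = 76.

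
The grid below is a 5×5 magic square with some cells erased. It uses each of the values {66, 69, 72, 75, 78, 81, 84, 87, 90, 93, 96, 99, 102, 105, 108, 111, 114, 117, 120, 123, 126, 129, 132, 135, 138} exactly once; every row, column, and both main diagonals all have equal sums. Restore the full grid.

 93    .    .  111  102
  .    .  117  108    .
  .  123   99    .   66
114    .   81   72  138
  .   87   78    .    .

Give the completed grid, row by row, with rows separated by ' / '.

93 69 135 111 102 / 75 126 117 108 84 / 132 123 99 90 66 / 114 105 81 72 138 / 96 87 78 129 120

The 25 entries sum to 2550, so each line sums to 2550/5 = 510.
The remaining cell in row 4 is (4,2) = 510 − 405 = 105.
Column 3: 117 + 99 + 81 + 78 + ? = 510, so (1,3) = 135.
Using anti-diagonal: 102 + 108 + 99 + 105 + ? → (5,1) = 510 − 414 = 96.
Using row 1: 93 + 135 + 111 + 102 + ? → (1,2) = 510 − 441 = 69.
Column 2: 69 + 123 + 105 + 87 + ? = 510, so (2,2) = 126.
Main diagonal must total 510; the given cells sum to 390, so (5,5) = 120.
Row 5 must total 510; the given cells sum to 381, so (5,4) = 129.
Column 4 must total 510; the given cells sum to 420, so (3,4) = 90.
Column 5 needs 510; the known cells sum to 426, so (2,5) = 84.
Row 2: 126 + 117 + 108 + 84 + ? = 510, so (2,1) = 75.
Row 3 needs 510; the known cells sum to 378, so (3,1) = 132.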